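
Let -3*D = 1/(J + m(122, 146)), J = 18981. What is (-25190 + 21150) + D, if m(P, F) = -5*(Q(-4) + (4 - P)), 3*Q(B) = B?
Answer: -237281321/58733 ≈ -4040.0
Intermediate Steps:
Q(B) = B/3
m(P, F) = -40/3 + 5*P (m(P, F) = -5*((1/3)*(-4) + (4 - P)) = -5*(-4/3 + (4 - P)) = -5*(8/3 - P) = -40/3 + 5*P)
D = -1/58733 (D = -1/(3*(18981 + (-40/3 + 5*122))) = -1/(3*(18981 + (-40/3 + 610))) = -1/(3*(18981 + 1790/3)) = -1/(3*58733/3) = -1/3*3/58733 = -1/58733 ≈ -1.7026e-5)
(-25190 + 21150) + D = (-25190 + 21150) - 1/58733 = -4040 - 1/58733 = -237281321/58733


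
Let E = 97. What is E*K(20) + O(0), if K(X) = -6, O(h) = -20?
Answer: -602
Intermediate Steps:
E*K(20) + O(0) = 97*(-6) - 20 = -582 - 20 = -602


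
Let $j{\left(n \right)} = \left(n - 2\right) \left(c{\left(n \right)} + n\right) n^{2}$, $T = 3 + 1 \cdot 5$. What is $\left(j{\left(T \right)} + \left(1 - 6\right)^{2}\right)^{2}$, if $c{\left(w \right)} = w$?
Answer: $38056561$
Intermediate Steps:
$T = 8$ ($T = 3 + 5 = 8$)
$j{\left(n \right)} = 2 n^{3} \left(-2 + n\right)$ ($j{\left(n \right)} = \left(n - 2\right) \left(n + n\right) n^{2} = \left(-2 + n\right) 2 n n^{2} = 2 n \left(-2 + n\right) n^{2} = 2 n^{3} \left(-2 + n\right)$)
$\left(j{\left(T \right)} + \left(1 - 6\right)^{2}\right)^{2} = \left(2 \cdot 8^{3} \left(-2 + 8\right) + \left(1 - 6\right)^{2}\right)^{2} = \left(2 \cdot 512 \cdot 6 + \left(-5\right)^{2}\right)^{2} = \left(6144 + 25\right)^{2} = 6169^{2} = 38056561$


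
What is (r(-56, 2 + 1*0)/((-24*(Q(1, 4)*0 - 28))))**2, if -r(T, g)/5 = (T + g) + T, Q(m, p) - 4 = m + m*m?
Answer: 75625/112896 ≈ 0.66986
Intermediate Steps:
Q(m, p) = 4 + m + m**2 (Q(m, p) = 4 + (m + m*m) = 4 + (m + m**2) = 4 + m + m**2)
r(T, g) = -10*T - 5*g (r(T, g) = -5*((T + g) + T) = -5*(g + 2*T) = -10*T - 5*g)
(r(-56, 2 + 1*0)/((-24*(Q(1, 4)*0 - 28))))**2 = ((-10*(-56) - 5*(2 + 1*0))/((-24*((4 + 1 + 1**2)*0 - 28))))**2 = ((560 - 5*(2 + 0))/((-24*((4 + 1 + 1)*0 - 28))))**2 = ((560 - 5*2)/((-24*(6*0 - 28))))**2 = ((560 - 10)/((-24*(0 - 28))))**2 = (550/((-24*(-28))))**2 = (550/672)**2 = (550*(1/672))**2 = (275/336)**2 = 75625/112896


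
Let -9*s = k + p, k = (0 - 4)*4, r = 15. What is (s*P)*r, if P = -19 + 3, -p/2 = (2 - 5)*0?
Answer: -1280/3 ≈ -426.67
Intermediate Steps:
k = -16 (k = -4*4 = -16)
p = 0 (p = -2*(2 - 5)*0 = -(-6)*0 = -2*0 = 0)
P = -16
s = 16/9 (s = -(-16 + 0)/9 = -⅑*(-16) = 16/9 ≈ 1.7778)
(s*P)*r = ((16/9)*(-16))*15 = -256/9*15 = -1280/3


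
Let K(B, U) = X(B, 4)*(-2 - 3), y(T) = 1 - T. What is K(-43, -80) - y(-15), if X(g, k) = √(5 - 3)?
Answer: -16 - 5*√2 ≈ -23.071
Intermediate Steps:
X(g, k) = √2
K(B, U) = -5*√2 (K(B, U) = √2*(-2 - 3) = √2*(-5) = -5*√2)
K(-43, -80) - y(-15) = -5*√2 - (1 - 1*(-15)) = -5*√2 - (1 + 15) = -5*√2 - 1*16 = -5*√2 - 16 = -16 - 5*√2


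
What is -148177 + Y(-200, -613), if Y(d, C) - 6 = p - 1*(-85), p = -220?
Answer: -148306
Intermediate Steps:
Y(d, C) = -129 (Y(d, C) = 6 + (-220 - 1*(-85)) = 6 + (-220 + 85) = 6 - 135 = -129)
-148177 + Y(-200, -613) = -148177 - 129 = -148306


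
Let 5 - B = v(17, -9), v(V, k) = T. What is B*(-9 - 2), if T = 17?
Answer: 132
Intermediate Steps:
v(V, k) = 17
B = -12 (B = 5 - 1*17 = 5 - 17 = -12)
B*(-9 - 2) = -12*(-9 - 2) = -12*(-11) = 132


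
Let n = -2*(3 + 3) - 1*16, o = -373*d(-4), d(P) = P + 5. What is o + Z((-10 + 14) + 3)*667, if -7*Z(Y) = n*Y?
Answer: 18303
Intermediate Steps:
d(P) = 5 + P
o = -373 (o = -373*(5 - 4) = -373*1 = -373)
n = -28 (n = -2*6 - 16 = -12 - 16 = -28)
Z(Y) = 4*Y (Z(Y) = -(-4)*Y = 4*Y)
o + Z((-10 + 14) + 3)*667 = -373 + (4*((-10 + 14) + 3))*667 = -373 + (4*(4 + 3))*667 = -373 + (4*7)*667 = -373 + 28*667 = -373 + 18676 = 18303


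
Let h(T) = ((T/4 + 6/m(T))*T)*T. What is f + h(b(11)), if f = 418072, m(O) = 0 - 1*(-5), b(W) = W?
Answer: 8370999/20 ≈ 4.1855e+5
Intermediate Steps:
m(O) = 5 (m(O) = 0 + 5 = 5)
h(T) = T**2*(6/5 + T/4) (h(T) = ((T/4 + 6/5)*T)*T = ((6/5 + T/4)*T)*T = (T*(6/5 + T/4))*T = T**2*(6/5 + T/4))
f + h(b(11)) = 418072 + (1/20)*11**2*(24 + 5*11) = 418072 + (1/20)*121*(24 + 55) = 418072 + (1/20)*121*79 = 418072 + 9559/20 = 8370999/20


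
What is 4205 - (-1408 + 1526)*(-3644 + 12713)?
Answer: -1065937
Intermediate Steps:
4205 - (-1408 + 1526)*(-3644 + 12713) = 4205 - 118*9069 = 4205 - 1*1070142 = 4205 - 1070142 = -1065937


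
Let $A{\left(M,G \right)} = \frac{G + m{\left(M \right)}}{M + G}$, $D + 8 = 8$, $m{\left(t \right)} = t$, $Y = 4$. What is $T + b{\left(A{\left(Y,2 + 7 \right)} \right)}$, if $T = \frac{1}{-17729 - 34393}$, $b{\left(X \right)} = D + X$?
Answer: $\frac{52121}{52122} \approx 0.99998$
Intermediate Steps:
$D = 0$ ($D = -8 + 8 = 0$)
$A{\left(M,G \right)} = 1$ ($A{\left(M,G \right)} = \frac{G + M}{M + G} = \frac{G + M}{G + M} = 1$)
$b{\left(X \right)} = X$ ($b{\left(X \right)} = 0 + X = X$)
$T = - \frac{1}{52122}$ ($T = \frac{1}{-52122} = - \frac{1}{52122} \approx -1.9186 \cdot 10^{-5}$)
$T + b{\left(A{\left(Y,2 + 7 \right)} \right)} = - \frac{1}{52122} + 1 = \frac{52121}{52122}$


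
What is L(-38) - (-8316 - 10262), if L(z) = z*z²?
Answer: -36294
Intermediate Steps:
L(z) = z³
L(-38) - (-8316 - 10262) = (-38)³ - (-8316 - 10262) = -54872 - 1*(-18578) = -54872 + 18578 = -36294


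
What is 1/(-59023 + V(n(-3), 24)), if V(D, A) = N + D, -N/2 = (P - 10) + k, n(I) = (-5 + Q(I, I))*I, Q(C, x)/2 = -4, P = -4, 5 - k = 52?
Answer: -1/58862 ≈ -1.6989e-5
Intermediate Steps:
k = -47 (k = 5 - 1*52 = 5 - 52 = -47)
Q(C, x) = -8 (Q(C, x) = 2*(-4) = -8)
n(I) = -13*I (n(I) = (-5 - 8)*I = -13*I)
N = 122 (N = -2*((-4 - 10) - 47) = -2*(-14 - 47) = -2*(-61) = 122)
V(D, A) = 122 + D
1/(-59023 + V(n(-3), 24)) = 1/(-59023 + (122 - 13*(-3))) = 1/(-59023 + (122 + 39)) = 1/(-59023 + 161) = 1/(-58862) = -1/58862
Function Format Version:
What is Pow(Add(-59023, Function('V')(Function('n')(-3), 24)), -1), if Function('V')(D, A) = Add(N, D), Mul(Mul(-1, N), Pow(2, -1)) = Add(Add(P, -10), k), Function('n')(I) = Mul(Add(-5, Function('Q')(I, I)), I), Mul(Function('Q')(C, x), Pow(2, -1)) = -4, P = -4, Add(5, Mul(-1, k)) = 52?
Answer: Rational(-1, 58862) ≈ -1.6989e-5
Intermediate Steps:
k = -47 (k = Add(5, Mul(-1, 52)) = Add(5, -52) = -47)
Function('Q')(C, x) = -8 (Function('Q')(C, x) = Mul(2, -4) = -8)
Function('n')(I) = Mul(-13, I) (Function('n')(I) = Mul(Add(-5, -8), I) = Mul(-13, I))
N = 122 (N = Mul(-2, Add(Add(-4, -10), -47)) = Mul(-2, Add(-14, -47)) = Mul(-2, -61) = 122)
Function('V')(D, A) = Add(122, D)
Pow(Add(-59023, Function('V')(Function('n')(-3), 24)), -1) = Pow(Add(-59023, Add(122, Mul(-13, -3))), -1) = Pow(Add(-59023, Add(122, 39)), -1) = Pow(Add(-59023, 161), -1) = Pow(-58862, -1) = Rational(-1, 58862)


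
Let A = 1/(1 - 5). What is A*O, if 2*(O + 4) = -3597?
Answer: 3605/8 ≈ 450.63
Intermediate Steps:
A = -¼ (A = 1/(-4) = -¼ ≈ -0.25000)
O = -3605/2 (O = -4 + (½)*(-3597) = -4 - 3597/2 = -3605/2 ≈ -1802.5)
A*O = -¼*(-3605/2) = 3605/8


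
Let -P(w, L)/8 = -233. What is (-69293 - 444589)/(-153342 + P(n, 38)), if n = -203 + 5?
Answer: 256941/75739 ≈ 3.3925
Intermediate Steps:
n = -198
P(w, L) = 1864 (P(w, L) = -8*(-233) = 1864)
(-69293 - 444589)/(-153342 + P(n, 38)) = (-69293 - 444589)/(-153342 + 1864) = -513882/(-151478) = -513882*(-1/151478) = 256941/75739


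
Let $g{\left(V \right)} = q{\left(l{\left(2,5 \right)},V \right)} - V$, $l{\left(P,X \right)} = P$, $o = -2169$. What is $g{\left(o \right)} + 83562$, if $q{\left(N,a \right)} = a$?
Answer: $83562$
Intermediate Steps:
$g{\left(V \right)} = 0$ ($g{\left(V \right)} = V - V = 0$)
$g{\left(o \right)} + 83562 = 0 + 83562 = 83562$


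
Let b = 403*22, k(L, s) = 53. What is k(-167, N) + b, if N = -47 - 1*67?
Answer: 8919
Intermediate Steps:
N = -114 (N = -47 - 67 = -114)
b = 8866
k(-167, N) + b = 53 + 8866 = 8919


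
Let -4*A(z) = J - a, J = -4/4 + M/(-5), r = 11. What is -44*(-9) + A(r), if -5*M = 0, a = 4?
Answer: 1589/4 ≈ 397.25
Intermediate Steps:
M = 0 (M = -1/5*0 = 0)
J = -1 (J = -4/4 + 0/(-5) = -4*1/4 + 0*(-1/5) = -1 + 0 = -1)
A(z) = 5/4 (A(z) = -(-1 - 1*4)/4 = -(-1 - 4)/4 = -1/4*(-5) = 5/4)
-44*(-9) + A(r) = -44*(-9) + 5/4 = 396 + 5/4 = 1589/4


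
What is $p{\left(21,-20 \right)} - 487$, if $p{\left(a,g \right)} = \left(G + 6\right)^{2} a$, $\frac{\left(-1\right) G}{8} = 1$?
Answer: $-403$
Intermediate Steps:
$G = -8$ ($G = \left(-8\right) 1 = -8$)
$p{\left(a,g \right)} = 4 a$ ($p{\left(a,g \right)} = \left(-8 + 6\right)^{2} a = \left(-2\right)^{2} a = 4 a$)
$p{\left(21,-20 \right)} - 487 = 4 \cdot 21 - 487 = 84 - 487 = -403$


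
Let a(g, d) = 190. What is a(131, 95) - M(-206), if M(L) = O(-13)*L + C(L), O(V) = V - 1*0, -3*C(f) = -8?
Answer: -7472/3 ≈ -2490.7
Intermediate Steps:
C(f) = 8/3 (C(f) = -⅓*(-8) = 8/3)
O(V) = V (O(V) = V + 0 = V)
M(L) = 8/3 - 13*L (M(L) = -13*L + 8/3 = 8/3 - 13*L)
a(131, 95) - M(-206) = 190 - (8/3 - 13*(-206)) = 190 - (8/3 + 2678) = 190 - 1*8042/3 = 190 - 8042/3 = -7472/3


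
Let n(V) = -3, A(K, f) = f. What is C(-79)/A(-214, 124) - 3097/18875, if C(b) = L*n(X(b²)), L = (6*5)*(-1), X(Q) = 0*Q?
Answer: 657361/1170250 ≈ 0.56173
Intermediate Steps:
X(Q) = 0
L = -30 (L = 30*(-1) = -30)
C(b) = 90 (C(b) = -30*(-3) = 90)
C(-79)/A(-214, 124) - 3097/18875 = 90/124 - 3097/18875 = 90*(1/124) - 3097*1/18875 = 45/62 - 3097/18875 = 657361/1170250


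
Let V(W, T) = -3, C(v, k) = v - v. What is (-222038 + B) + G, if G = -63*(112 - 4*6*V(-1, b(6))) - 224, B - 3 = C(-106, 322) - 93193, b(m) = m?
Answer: -327044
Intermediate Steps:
C(v, k) = 0
B = -93190 (B = 3 + (0 - 93193) = 3 - 93193 = -93190)
G = -11816 (G = -63*(112 - 4*6*(-3)) - 224 = -63*(112 - 24*(-3)) - 224 = -63*(112 - 1*(-72)) - 224 = -63*(112 + 72) - 224 = -63*184 - 224 = -11592 - 224 = -11816)
(-222038 + B) + G = (-222038 - 93190) - 11816 = -315228 - 11816 = -327044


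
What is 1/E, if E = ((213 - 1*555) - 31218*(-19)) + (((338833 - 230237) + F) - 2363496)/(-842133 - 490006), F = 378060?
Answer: 1332139/789693876040 ≈ 1.6869e-6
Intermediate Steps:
E = 789693876040/1332139 (E = ((213 - 1*555) - 31218*(-19)) + (((338833 - 230237) + 378060) - 2363496)/(-842133 - 490006) = ((213 - 555) - 726*(-817)) + ((108596 + 378060) - 2363496)/(-1332139) = (-342 + 593142) + (486656 - 2363496)*(-1/1332139) = 592800 - 1876840*(-1/1332139) = 592800 + 1876840/1332139 = 789693876040/1332139 ≈ 5.9280e+5)
1/E = 1/(789693876040/1332139) = 1332139/789693876040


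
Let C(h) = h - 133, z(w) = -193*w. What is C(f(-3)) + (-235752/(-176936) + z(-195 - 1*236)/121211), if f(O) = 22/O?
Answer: -1112391596117/8042471061 ≈ -138.31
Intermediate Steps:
C(h) = -133 + h
C(f(-3)) + (-235752/(-176936) + z(-195 - 1*236)/121211) = (-133 + 22/(-3)) + (-235752/(-176936) - 193*(-195 - 1*236)/121211) = (-133 + 22*(-1/3)) + (-235752*(-1/176936) - 193*(-195 - 236)*(1/121211)) = (-133 - 22/3) + (29469/22117 - 193*(-431)*(1/121211)) = -421/3 + (29469/22117 + 83183*(1/121211)) = -421/3 + (29469/22117 + 83183/121211) = -421/3 + 5411725370/2680823687 = -1112391596117/8042471061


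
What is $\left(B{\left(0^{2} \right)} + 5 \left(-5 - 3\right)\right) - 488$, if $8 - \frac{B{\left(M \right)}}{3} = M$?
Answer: $-504$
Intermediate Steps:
$B{\left(M \right)} = 24 - 3 M$
$\left(B{\left(0^{2} \right)} + 5 \left(-5 - 3\right)\right) - 488 = \left(\left(24 - 3 \cdot 0^{2}\right) + 5 \left(-5 - 3\right)\right) - 488 = \left(\left(24 - 0\right) + 5 \left(-8\right)\right) - 488 = \left(\left(24 + 0\right) - 40\right) - 488 = \left(24 - 40\right) - 488 = -16 - 488 = -504$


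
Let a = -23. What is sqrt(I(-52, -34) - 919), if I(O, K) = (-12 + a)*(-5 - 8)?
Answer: 4*I*sqrt(29) ≈ 21.541*I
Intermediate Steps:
I(O, K) = 455 (I(O, K) = (-12 - 23)*(-5 - 8) = -35*(-13) = 455)
sqrt(I(-52, -34) - 919) = sqrt(455 - 919) = sqrt(-464) = 4*I*sqrt(29)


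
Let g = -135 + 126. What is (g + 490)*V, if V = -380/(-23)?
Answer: 182780/23 ≈ 7947.0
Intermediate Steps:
g = -9
V = 380/23 (V = -380*(-1/23) = 380/23 ≈ 16.522)
(g + 490)*V = (-9 + 490)*(380/23) = 481*(380/23) = 182780/23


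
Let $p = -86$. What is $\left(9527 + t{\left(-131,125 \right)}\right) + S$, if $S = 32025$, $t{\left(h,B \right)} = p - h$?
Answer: $41597$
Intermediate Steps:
$t{\left(h,B \right)} = -86 - h$
$\left(9527 + t{\left(-131,125 \right)}\right) + S = \left(9527 - -45\right) + 32025 = \left(9527 + \left(-86 + 131\right)\right) + 32025 = \left(9527 + 45\right) + 32025 = 9572 + 32025 = 41597$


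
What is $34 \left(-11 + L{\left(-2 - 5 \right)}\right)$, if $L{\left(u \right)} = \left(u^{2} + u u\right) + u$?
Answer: $2720$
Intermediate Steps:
$L{\left(u \right)} = u + 2 u^{2}$ ($L{\left(u \right)} = \left(u^{2} + u^{2}\right) + u = 2 u^{2} + u = u + 2 u^{2}$)
$34 \left(-11 + L{\left(-2 - 5 \right)}\right) = 34 \left(-11 + \left(-2 - 5\right) \left(1 + 2 \left(-2 - 5\right)\right)\right) = 34 \left(-11 - 7 \left(1 + 2 \left(-7\right)\right)\right) = 34 \left(-11 - 7 \left(1 - 14\right)\right) = 34 \left(-11 - -91\right) = 34 \left(-11 + 91\right) = 34 \cdot 80 = 2720$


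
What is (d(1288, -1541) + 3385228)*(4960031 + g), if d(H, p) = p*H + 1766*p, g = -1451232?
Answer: -4635074355814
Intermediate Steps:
d(H, p) = 1766*p + H*p (d(H, p) = H*p + 1766*p = 1766*p + H*p)
(d(1288, -1541) + 3385228)*(4960031 + g) = (-1541*(1766 + 1288) + 3385228)*(4960031 - 1451232) = (-1541*3054 + 3385228)*3508799 = (-4706214 + 3385228)*3508799 = -1320986*3508799 = -4635074355814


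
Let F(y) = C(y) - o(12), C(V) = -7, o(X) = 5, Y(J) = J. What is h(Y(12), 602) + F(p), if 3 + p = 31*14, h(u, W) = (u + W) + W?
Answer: 1204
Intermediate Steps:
h(u, W) = u + 2*W (h(u, W) = (W + u) + W = u + 2*W)
p = 431 (p = -3 + 31*14 = -3 + 434 = 431)
F(y) = -12 (F(y) = -7 - 1*5 = -7 - 5 = -12)
h(Y(12), 602) + F(p) = (12 + 2*602) - 12 = (12 + 1204) - 12 = 1216 - 12 = 1204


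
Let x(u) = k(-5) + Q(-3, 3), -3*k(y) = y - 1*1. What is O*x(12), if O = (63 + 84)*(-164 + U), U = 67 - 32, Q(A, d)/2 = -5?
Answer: 151704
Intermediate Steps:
Q(A, d) = -10 (Q(A, d) = 2*(-5) = -10)
U = 35
k(y) = ⅓ - y/3 (k(y) = -(y - 1*1)/3 = -(y - 1)/3 = -(-1 + y)/3 = ⅓ - y/3)
x(u) = -8 (x(u) = (⅓ - ⅓*(-5)) - 10 = (⅓ + 5/3) - 10 = 2 - 10 = -8)
O = -18963 (O = (63 + 84)*(-164 + 35) = 147*(-129) = -18963)
O*x(12) = -18963*(-8) = 151704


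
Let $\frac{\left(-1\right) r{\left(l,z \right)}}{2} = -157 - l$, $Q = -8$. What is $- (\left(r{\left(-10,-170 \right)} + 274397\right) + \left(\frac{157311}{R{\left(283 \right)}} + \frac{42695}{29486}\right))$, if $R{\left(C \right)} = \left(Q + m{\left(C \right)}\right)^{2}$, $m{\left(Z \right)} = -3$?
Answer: $- \frac{89517076017}{324346} \approx -2.7599 \cdot 10^{5}$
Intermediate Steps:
$r{\left(l,z \right)} = 314 + 2 l$ ($r{\left(l,z \right)} = - 2 \left(-157 - l\right) = 314 + 2 l$)
$R{\left(C \right)} = 121$ ($R{\left(C \right)} = \left(-8 - 3\right)^{2} = \left(-11\right)^{2} = 121$)
$- (\left(r{\left(-10,-170 \right)} + 274397\right) + \left(\frac{157311}{R{\left(283 \right)}} + \frac{42695}{29486}\right)) = - (\left(\left(314 + 2 \left(-10\right)\right) + 274397\right) + \left(\frac{157311}{121} + \frac{42695}{29486}\right)) = - (\left(\left(314 - 20\right) + 274397\right) + \left(157311 \cdot \frac{1}{121} + 42695 \cdot \frac{1}{29486}\right)) = - (\left(294 + 274397\right) + \left(\frac{14301}{11} + \frac{42695}{29486}\right)) = - (274691 + \frac{422148931}{324346}) = \left(-1\right) \frac{89517076017}{324346} = - \frac{89517076017}{324346}$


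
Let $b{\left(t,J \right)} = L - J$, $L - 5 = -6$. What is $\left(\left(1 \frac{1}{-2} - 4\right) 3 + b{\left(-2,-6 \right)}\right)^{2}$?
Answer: $\frac{289}{4} \approx 72.25$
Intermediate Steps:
$L = -1$ ($L = 5 - 6 = -1$)
$b{\left(t,J \right)} = -1 - J$
$\left(\left(1 \frac{1}{-2} - 4\right) 3 + b{\left(-2,-6 \right)}\right)^{2} = \left(\left(1 \frac{1}{-2} - 4\right) 3 - -5\right)^{2} = \left(\left(1 \left(- \frac{1}{2}\right) - 4\right) 3 + \left(-1 + 6\right)\right)^{2} = \left(\left(- \frac{1}{2} - 4\right) 3 + 5\right)^{2} = \left(\left(- \frac{9}{2}\right) 3 + 5\right)^{2} = \left(- \frac{27}{2} + 5\right)^{2} = \left(- \frac{17}{2}\right)^{2} = \frac{289}{4}$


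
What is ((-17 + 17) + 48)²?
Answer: 2304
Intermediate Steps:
((-17 + 17) + 48)² = (0 + 48)² = 48² = 2304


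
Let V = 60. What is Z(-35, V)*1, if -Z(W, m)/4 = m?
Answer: -240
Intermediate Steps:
Z(W, m) = -4*m
Z(-35, V)*1 = -4*60*1 = -240*1 = -240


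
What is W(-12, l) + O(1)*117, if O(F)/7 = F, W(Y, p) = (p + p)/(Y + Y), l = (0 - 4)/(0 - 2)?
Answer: 4913/6 ≈ 818.83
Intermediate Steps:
l = 2 (l = -4/(-2) = -4*(-½) = 2)
W(Y, p) = p/Y (W(Y, p) = (2*p)/((2*Y)) = (2*p)*(1/(2*Y)) = p/Y)
O(F) = 7*F
W(-12, l) + O(1)*117 = 2/(-12) + (7*1)*117 = 2*(-1/12) + 7*117 = -⅙ + 819 = 4913/6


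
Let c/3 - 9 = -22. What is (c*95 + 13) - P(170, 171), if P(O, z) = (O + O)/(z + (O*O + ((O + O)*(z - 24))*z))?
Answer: -31661303832/8575651 ≈ -3692.0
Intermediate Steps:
c = -39 (c = 27 + 3*(-22) = 27 - 66 = -39)
P(O, z) = 2*O/(z + O² + 2*O*z*(-24 + z)) (P(O, z) = (2*O)/(z + (O² + ((2*O)*(-24 + z))*z)) = (2*O)/(z + (O² + (2*O*(-24 + z))*z)) = (2*O)/(z + (O² + 2*O*z*(-24 + z))) = (2*O)/(z + O² + 2*O*z*(-24 + z)) = 2*O/(z + O² + 2*O*z*(-24 + z)))
(c*95 + 13) - P(170, 171) = (-39*95 + 13) - 2*170/(171 + 170² - 48*170*171 + 2*170*171²) = (-3705 + 13) - 2*170/(171 + 28900 - 1395360 + 2*170*29241) = -3692 - 2*170/(171 + 28900 - 1395360 + 9941940) = -3692 - 2*170/8575651 = -3692 - 1*340/8575651 = -3692 - 340/8575651 = -31661303832/8575651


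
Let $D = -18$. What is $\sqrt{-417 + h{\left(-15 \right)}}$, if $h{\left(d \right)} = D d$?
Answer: $7 i \sqrt{3} \approx 12.124 i$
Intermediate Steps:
$h{\left(d \right)} = - 18 d$
$\sqrt{-417 + h{\left(-15 \right)}} = \sqrt{-417 - -270} = \sqrt{-417 + 270} = \sqrt{-147} = 7 i \sqrt{3}$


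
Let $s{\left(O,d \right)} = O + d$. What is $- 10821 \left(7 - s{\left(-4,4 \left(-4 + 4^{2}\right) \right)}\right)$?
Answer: $400377$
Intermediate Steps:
$- 10821 \left(7 - s{\left(-4,4 \left(-4 + 4^{2}\right) \right)}\right) = - 10821 \left(7 - \left(-4 + 4 \left(-4 + 4^{2}\right)\right)\right) = - 10821 \left(7 - \left(-4 + 4 \left(-4 + 16\right)\right)\right) = - 10821 \left(7 - \left(-4 + 4 \cdot 12\right)\right) = - 10821 \left(7 - \left(-4 + 48\right)\right) = - 10821 \left(7 - 44\right) = \left(-10821\right) \left(-37\right) = 400377$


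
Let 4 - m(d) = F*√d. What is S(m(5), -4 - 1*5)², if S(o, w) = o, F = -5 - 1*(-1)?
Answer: 96 + 32*√5 ≈ 167.55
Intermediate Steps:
F = -4 (F = -5 + 1 = -4)
m(d) = 4 + 4*√d (m(d) = 4 - (-4)*√d = 4 + 4*√d)
S(m(5), -4 - 1*5)² = (4 + 4*√5)²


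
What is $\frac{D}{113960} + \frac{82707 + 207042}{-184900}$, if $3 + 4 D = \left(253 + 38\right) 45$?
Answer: $- \frac{1620730917}{1053560200} \approx -1.5383$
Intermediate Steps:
$D = 3273$ ($D = - \frac{3}{4} + \frac{\left(253 + 38\right) 45}{4} = - \frac{3}{4} + \frac{291 \cdot 45}{4} = - \frac{3}{4} + \frac{1}{4} \cdot 13095 = - \frac{3}{4} + \frac{13095}{4} = 3273$)
$\frac{D}{113960} + \frac{82707 + 207042}{-184900} = \frac{3273}{113960} + \frac{82707 + 207042}{-184900} = 3273 \cdot \frac{1}{113960} + 289749 \left(- \frac{1}{184900}\right) = \frac{3273}{113960} - \frac{289749}{184900} = - \frac{1620730917}{1053560200}$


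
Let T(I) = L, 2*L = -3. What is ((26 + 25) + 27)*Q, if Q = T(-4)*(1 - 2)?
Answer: 117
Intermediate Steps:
L = -3/2 (L = (½)*(-3) = -3/2 ≈ -1.5000)
T(I) = -3/2
Q = 3/2 (Q = -3*(1 - 2)/2 = -3/2*(-1) = 3/2 ≈ 1.5000)
((26 + 25) + 27)*Q = ((26 + 25) + 27)*(3/2) = (51 + 27)*(3/2) = 78*(3/2) = 117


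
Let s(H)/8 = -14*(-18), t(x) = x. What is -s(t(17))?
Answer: -2016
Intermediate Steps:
s(H) = 2016 (s(H) = 8*(-14*(-18)) = 8*252 = 2016)
-s(t(17)) = -1*2016 = -2016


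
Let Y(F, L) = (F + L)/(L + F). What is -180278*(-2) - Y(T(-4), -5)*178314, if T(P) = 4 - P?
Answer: 182242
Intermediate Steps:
Y(F, L) = 1 (Y(F, L) = (F + L)/(F + L) = 1)
-180278*(-2) - Y(T(-4), -5)*178314 = -180278*(-2) - 178314 = 360556 - 1*178314 = 360556 - 178314 = 182242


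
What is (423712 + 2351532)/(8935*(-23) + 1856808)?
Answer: 2775244/1651303 ≈ 1.6806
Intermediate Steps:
(423712 + 2351532)/(8935*(-23) + 1856808) = 2775244/(-205505 + 1856808) = 2775244/1651303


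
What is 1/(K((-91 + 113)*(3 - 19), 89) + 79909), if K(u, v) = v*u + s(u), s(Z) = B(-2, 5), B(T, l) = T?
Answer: 1/48579 ≈ 2.0585e-5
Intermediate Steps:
s(Z) = -2
K(u, v) = -2 + u*v (K(u, v) = v*u - 2 = u*v - 2 = -2 + u*v)
1/(K((-91 + 113)*(3 - 19), 89) + 79909) = 1/((-2 + ((-91 + 113)*(3 - 19))*89) + 79909) = 1/((-2 + (22*(-16))*89) + 79909) = 1/((-2 - 352*89) + 79909) = 1/((-2 - 31328) + 79909) = 1/(-31330 + 79909) = 1/48579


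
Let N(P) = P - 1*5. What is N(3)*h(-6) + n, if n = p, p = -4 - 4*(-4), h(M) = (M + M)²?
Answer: -276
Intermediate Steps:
h(M) = 4*M² (h(M) = (2*M)² = 4*M²)
p = 12 (p = -4 + 16 = 12)
N(P) = -5 + P (N(P) = P - 5 = -5 + P)
n = 12
N(3)*h(-6) + n = (-5 + 3)*(4*(-6)²) + 12 = -8*36 + 12 = -2*144 + 12 = -288 + 12 = -276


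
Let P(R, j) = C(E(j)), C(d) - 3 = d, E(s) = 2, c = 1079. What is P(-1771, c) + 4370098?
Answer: 4370103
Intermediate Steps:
C(d) = 3 + d
P(R, j) = 5 (P(R, j) = 3 + 2 = 5)
P(-1771, c) + 4370098 = 5 + 4370098 = 4370103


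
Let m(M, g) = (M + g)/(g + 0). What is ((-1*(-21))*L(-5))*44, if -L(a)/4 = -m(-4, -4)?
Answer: 7392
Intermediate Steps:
m(M, g) = (M + g)/g
L(a) = 8 (L(a) = -(-4)*(-4 - 4)/(-4) = -(-4)*(-¼*(-8)) = -(-4)*2 = -4*(-2) = 8)
((-1*(-21))*L(-5))*44 = (-1*(-21)*8)*44 = (21*8)*44 = 168*44 = 7392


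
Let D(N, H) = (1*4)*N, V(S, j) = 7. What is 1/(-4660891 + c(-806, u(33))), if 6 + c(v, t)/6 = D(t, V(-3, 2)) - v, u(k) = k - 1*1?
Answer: -1/4655323 ≈ -2.1481e-7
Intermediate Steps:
D(N, H) = 4*N
u(k) = -1 + k (u(k) = k - 1 = -1 + k)
c(v, t) = -36 - 6*v + 24*t (c(v, t) = -36 + 6*(4*t - v) = -36 + 6*(-v + 4*t) = -36 + (-6*v + 24*t) = -36 - 6*v + 24*t)
1/(-4660891 + c(-806, u(33))) = 1/(-4660891 + (-36 - 6*(-806) + 24*(-1 + 33))) = 1/(-4660891 + (-36 + 4836 + 24*32)) = 1/(-4660891 + (-36 + 4836 + 768)) = 1/(-4660891 + 5568) = 1/(-4655323) = -1/4655323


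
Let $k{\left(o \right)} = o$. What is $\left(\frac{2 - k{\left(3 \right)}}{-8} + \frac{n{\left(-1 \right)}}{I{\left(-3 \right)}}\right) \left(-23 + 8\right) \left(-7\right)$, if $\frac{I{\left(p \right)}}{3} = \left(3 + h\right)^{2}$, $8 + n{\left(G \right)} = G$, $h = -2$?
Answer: $- \frac{2415}{8} \approx -301.88$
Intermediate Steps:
$n{\left(G \right)} = -8 + G$
$I{\left(p \right)} = 3$ ($I{\left(p \right)} = 3 \left(3 - 2\right)^{2} = 3 \cdot 1^{2} = 3 \cdot 1 = 3$)
$\left(\frac{2 - k{\left(3 \right)}}{-8} + \frac{n{\left(-1 \right)}}{I{\left(-3 \right)}}\right) \left(-23 + 8\right) \left(-7\right) = \left(\frac{2 - 3}{-8} + \frac{-8 - 1}{3}\right) \left(-23 + 8\right) \left(-7\right) = \left(\left(2 - 3\right) \left(- \frac{1}{8}\right) - 3\right) \left(-15\right) \left(-7\right) = \left(\left(-1\right) \left(- \frac{1}{8}\right) - 3\right) \left(-15\right) \left(-7\right) = \left(\frac{1}{8} - 3\right) \left(-15\right) \left(-7\right) = \left(- \frac{23}{8}\right) \left(-15\right) \left(-7\right) = \frac{345}{8} \left(-7\right) = - \frac{2415}{8}$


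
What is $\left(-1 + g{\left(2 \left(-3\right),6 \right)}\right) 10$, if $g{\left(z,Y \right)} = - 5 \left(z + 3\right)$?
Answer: $140$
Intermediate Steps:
$g{\left(z,Y \right)} = -15 - 5 z$ ($g{\left(z,Y \right)} = - 5 \left(3 + z\right) = -15 - 5 z$)
$\left(-1 + g{\left(2 \left(-3\right),6 \right)}\right) 10 = \left(-1 - \left(15 + 5 \cdot 2 \left(-3\right)\right)\right) 10 = \left(-1 - -15\right) 10 = \left(-1 + \left(-15 + 30\right)\right) 10 = \left(-1 + 15\right) 10 = 14 \cdot 10 = 140$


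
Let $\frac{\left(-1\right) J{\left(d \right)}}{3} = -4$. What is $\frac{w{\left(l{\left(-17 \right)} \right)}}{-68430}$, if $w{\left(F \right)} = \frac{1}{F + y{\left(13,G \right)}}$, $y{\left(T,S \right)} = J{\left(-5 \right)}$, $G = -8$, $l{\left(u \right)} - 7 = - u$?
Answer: $- \frac{1}{2463480} \approx -4.0593 \cdot 10^{-7}$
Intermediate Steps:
$l{\left(u \right)} = 7 - u$
$J{\left(d \right)} = 12$ ($J{\left(d \right)} = \left(-3\right) \left(-4\right) = 12$)
$y{\left(T,S \right)} = 12$
$w{\left(F \right)} = \frac{1}{12 + F}$ ($w{\left(F \right)} = \frac{1}{F + 12} = \frac{1}{12 + F}$)
$\frac{w{\left(l{\left(-17 \right)} \right)}}{-68430} = \frac{1}{\left(12 + \left(7 - -17\right)\right) \left(-68430\right)} = \frac{1}{12 + \left(7 + 17\right)} \left(- \frac{1}{68430}\right) = \frac{1}{12 + 24} \left(- \frac{1}{68430}\right) = \frac{1}{36} \left(- \frac{1}{68430}\right) = - \frac{1}{2463480}$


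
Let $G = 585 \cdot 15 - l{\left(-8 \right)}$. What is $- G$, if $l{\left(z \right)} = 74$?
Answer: $-8701$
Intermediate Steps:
$G = 8701$ ($G = 585 \cdot 15 - 74 = 8775 - 74 = 8701$)
$- G = \left(-1\right) 8701 = -8701$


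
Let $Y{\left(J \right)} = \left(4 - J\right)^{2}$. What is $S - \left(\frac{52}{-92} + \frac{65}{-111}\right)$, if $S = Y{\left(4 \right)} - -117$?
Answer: $\frac{301639}{2553} \approx 118.15$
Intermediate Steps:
$S = 117$ ($S = \left(-4 + 4\right)^{2} - -117 = 0^{2} + 117 = 0 + 117 = 117$)
$S - \left(\frac{52}{-92} + \frac{65}{-111}\right) = 117 - \left(\frac{52}{-92} + \frac{65}{-111}\right) = 117 - \left(52 \left(- \frac{1}{92}\right) + 65 \left(- \frac{1}{111}\right)\right) = 117 - \left(- \frac{13}{23} - \frac{65}{111}\right) = 117 - - \frac{2938}{2553} = 117 + \frac{2938}{2553} = \frac{301639}{2553}$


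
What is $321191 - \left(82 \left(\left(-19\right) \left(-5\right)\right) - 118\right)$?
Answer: $313519$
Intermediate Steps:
$321191 - \left(82 \left(\left(-19\right) \left(-5\right)\right) - 118\right) = 321191 - \left(82 \cdot 95 - 118\right) = 321191 - \left(7790 - 118\right) = 321191 - 7672 = 313519$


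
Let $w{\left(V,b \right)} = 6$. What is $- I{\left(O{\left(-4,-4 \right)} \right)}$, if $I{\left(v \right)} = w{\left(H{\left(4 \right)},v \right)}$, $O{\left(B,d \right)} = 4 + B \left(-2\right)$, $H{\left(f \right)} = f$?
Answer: $-6$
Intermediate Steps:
$O{\left(B,d \right)} = 4 - 2 B$
$I{\left(v \right)} = 6$
$- I{\left(O{\left(-4,-4 \right)} \right)} = \left(-1\right) 6 = -6$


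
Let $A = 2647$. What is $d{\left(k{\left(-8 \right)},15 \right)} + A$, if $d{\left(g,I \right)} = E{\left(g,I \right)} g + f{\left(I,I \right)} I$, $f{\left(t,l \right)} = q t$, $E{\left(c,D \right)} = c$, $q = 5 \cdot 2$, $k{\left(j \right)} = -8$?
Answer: $4961$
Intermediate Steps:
$q = 10$
$f{\left(t,l \right)} = 10 t$
$d{\left(g,I \right)} = g^{2} + 10 I^{2}$ ($d{\left(g,I \right)} = g g + 10 I I = g^{2} + 10 I^{2}$)
$d{\left(k{\left(-8 \right)},15 \right)} + A = \left(\left(-8\right)^{2} + 10 \cdot 15^{2}\right) + 2647 = \left(64 + 10 \cdot 225\right) + 2647 = \left(64 + 2250\right) + 2647 = 2314 + 2647 = 4961$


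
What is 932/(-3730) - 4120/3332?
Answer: -2309128/1553545 ≈ -1.4864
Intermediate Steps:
932/(-3730) - 4120/3332 = 932*(-1/3730) - 4120*1/3332 = -466/1865 - 1030/833 = -2309128/1553545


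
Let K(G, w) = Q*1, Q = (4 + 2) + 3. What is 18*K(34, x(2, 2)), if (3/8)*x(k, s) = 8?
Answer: 162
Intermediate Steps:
Q = 9 (Q = 6 + 3 = 9)
x(k, s) = 64/3 (x(k, s) = (8/3)*8 = 64/3)
K(G, w) = 9 (K(G, w) = 9*1 = 9)
18*K(34, x(2, 2)) = 18*9 = 162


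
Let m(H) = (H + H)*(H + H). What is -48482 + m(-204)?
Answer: 117982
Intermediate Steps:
m(H) = 4*H**2 (m(H) = (2*H)*(2*H) = 4*H**2)
-48482 + m(-204) = -48482 + 4*(-204)**2 = -48482 + 4*41616 = -48482 + 166464 = 117982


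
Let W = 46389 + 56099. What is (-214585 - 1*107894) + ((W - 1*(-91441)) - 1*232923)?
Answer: -361473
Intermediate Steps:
W = 102488
(-214585 - 1*107894) + ((W - 1*(-91441)) - 1*232923) = (-214585 - 1*107894) + ((102488 - 1*(-91441)) - 1*232923) = (-214585 - 107894) + ((102488 + 91441) - 232923) = -322479 + (193929 - 232923) = -322479 - 38994 = -361473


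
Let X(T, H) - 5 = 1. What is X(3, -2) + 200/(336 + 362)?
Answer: 2194/349 ≈ 6.2865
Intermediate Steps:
X(T, H) = 6 (X(T, H) = 5 + 1 = 6)
X(3, -2) + 200/(336 + 362) = 6 + 200/(336 + 362) = 6 + 200/698 = 6 + (1/698)*200 = 6 + 100/349 = 2194/349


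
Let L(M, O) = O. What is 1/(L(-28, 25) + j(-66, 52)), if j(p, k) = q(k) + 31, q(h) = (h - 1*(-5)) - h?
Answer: 1/61 ≈ 0.016393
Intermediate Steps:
q(h) = 5 (q(h) = (h + 5) - h = (5 + h) - h = 5)
j(p, k) = 36 (j(p, k) = 5 + 31 = 36)
1/(L(-28, 25) + j(-66, 52)) = 1/(25 + 36) = 1/61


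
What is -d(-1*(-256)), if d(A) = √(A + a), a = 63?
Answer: -√319 ≈ -17.861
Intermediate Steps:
d(A) = √(63 + A) (d(A) = √(A + 63) = √(63 + A))
-d(-1*(-256)) = -√(63 - 1*(-256)) = -√(63 + 256) = -√319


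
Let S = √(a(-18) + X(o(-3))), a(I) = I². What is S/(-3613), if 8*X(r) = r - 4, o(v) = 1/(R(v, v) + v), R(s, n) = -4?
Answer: -√253610/101164 ≈ -0.0049780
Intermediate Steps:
o(v) = 1/(-4 + v)
X(r) = -½ + r/8 (X(r) = (r - 4)/8 = (-4 + r)/8 = -½ + r/8)
S = √253610/28 (S = √((-18)² + (-½ + 1/(8*(-4 - 3)))) = √(324 + (-½ + (⅛)/(-7))) = √(324 + (-½ + (⅛)*(-⅐))) = √(324 + (-½ - 1/56)) = √(324 - 29/56) = √(18115/56) = √253610/28 ≈ 17.986)
S/(-3613) = (√253610/28)/(-3613) = (√253610/28)*(-1/3613) = -√253610/101164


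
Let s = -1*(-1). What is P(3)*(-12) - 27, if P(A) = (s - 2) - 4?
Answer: 33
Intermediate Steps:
s = 1
P(A) = -5 (P(A) = (1 - 2) - 4 = -1 - 4 = -5)
P(3)*(-12) - 27 = -5*(-12) - 27 = 60 - 27 = 33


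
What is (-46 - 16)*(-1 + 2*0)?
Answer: 62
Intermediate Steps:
(-46 - 16)*(-1 + 2*0) = -62*(-1 + 0) = -62*(-1) = 62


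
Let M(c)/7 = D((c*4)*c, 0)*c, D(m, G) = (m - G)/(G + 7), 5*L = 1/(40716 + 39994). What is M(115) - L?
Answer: 2454996424999/403550 ≈ 6.0835e+6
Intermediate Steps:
L = 1/403550 (L = 1/(5*(40716 + 39994)) = (⅕)/80710 = (⅕)*(1/80710) = 1/403550 ≈ 2.4780e-6)
D(m, G) = (m - G)/(7 + G)
M(c) = 4*c³ (M(c) = 7*((((c*4)*c - 1*0)/(7 + 0))*c) = 7*((((4*c)*c + 0)/7)*c) = 7*(((4*c² + 0)/7)*c) = 7*(((4*c²)/7)*c) = 7*((4*c²/7)*c) = 7*(4*c³/7) = 4*c³)
M(115) - L = 4*115³ - 1*1/403550 = 4*1520875 - 1/403550 = 6083500 - 1/403550 = 2454996424999/403550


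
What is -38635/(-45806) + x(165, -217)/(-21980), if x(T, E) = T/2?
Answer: 169083661/201363176 ≈ 0.83969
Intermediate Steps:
x(T, E) = T/2 (x(T, E) = T*(½) = T/2)
-38635/(-45806) + x(165, -217)/(-21980) = -38635/(-45806) + ((½)*165)/(-21980) = -38635*(-1/45806) + (165/2)*(-1/21980) = 38635/45806 - 33/8792 = 169083661/201363176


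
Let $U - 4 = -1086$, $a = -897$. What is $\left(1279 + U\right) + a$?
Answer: $-700$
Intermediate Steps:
$U = -1082$ ($U = 4 - 1086 = -1082$)
$\left(1279 + U\right) + a = \left(1279 - 1082\right) - 897 = 197 - 897 = -700$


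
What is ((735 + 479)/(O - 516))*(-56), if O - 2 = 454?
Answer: 16996/15 ≈ 1133.1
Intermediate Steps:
O = 456 (O = 2 + 454 = 456)
((735 + 479)/(O - 516))*(-56) = ((735 + 479)/(456 - 516))*(-56) = (1214/(-60))*(-56) = (1214*(-1/60))*(-56) = -607/30*(-56) = 16996/15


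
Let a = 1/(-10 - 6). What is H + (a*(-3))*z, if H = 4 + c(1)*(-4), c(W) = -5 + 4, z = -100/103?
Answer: 3221/412 ≈ 7.8180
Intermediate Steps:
z = -100/103 (z = -100*1/103 = -100/103 ≈ -0.97087)
a = -1/16 (a = 1/(-16) = -1/16 ≈ -0.062500)
c(W) = -1
H = 8 (H = 4 - 1*(-4) = 4 + 4 = 8)
H + (a*(-3))*z = 8 - 1/16*(-3)*(-100/103) = 8 + (3/16)*(-100/103) = 8 - 75/412 = 3221/412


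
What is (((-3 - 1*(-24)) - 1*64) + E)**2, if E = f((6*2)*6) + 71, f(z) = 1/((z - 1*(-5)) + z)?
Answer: 17413929/22201 ≈ 784.38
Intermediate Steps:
f(z) = 1/(5 + 2*z) (f(z) = 1/((z + 5) + z) = 1/((5 + z) + z) = 1/(5 + 2*z))
E = 10580/149 (E = 1/(5 + 2*((6*2)*6)) + 71 = 1/(5 + 2*(12*6)) + 71 = 1/(5 + 2*72) + 71 = 1/(5 + 144) + 71 = 1/149 + 71 = 10580/149 ≈ 71.007)
(((-3 - 1*(-24)) - 1*64) + E)**2 = (((-3 - 1*(-24)) - 1*64) + 10580/149)**2 = (((-3 + 24) - 64) + 10580/149)**2 = ((21 - 64) + 10580/149)**2 = (-43 + 10580/149)**2 = (4173/149)**2 = 17413929/22201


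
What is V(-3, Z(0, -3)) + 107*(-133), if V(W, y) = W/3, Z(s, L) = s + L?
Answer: -14232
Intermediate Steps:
Z(s, L) = L + s
V(W, y) = W/3 (V(W, y) = W*(⅓) = W/3)
V(-3, Z(0, -3)) + 107*(-133) = (⅓)*(-3) + 107*(-133) = -1 - 14231 = -14232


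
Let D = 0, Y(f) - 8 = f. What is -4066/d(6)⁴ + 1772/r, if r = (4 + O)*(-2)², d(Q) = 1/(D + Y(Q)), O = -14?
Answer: -1561995003/10 ≈ -1.5620e+8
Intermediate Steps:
Y(f) = 8 + f
d(Q) = 1/(8 + Q) (d(Q) = 1/(0 + (8 + Q)) = 1/(8 + Q))
r = -40 (r = (4 - 14)*(-2)² = -10*4 = -40)
-4066/d(6)⁴ + 1772/r = -4066*(8 + 6)⁴ + 1772/(-40) = -4066/((1/14)⁴) + 1772*(-1/40) = -4066/((1/14)⁴) - 443/10 = -4066/1/38416 - 443/10 = -4066*38416 - 443/10 = -156199456 - 443/10 = -1561995003/10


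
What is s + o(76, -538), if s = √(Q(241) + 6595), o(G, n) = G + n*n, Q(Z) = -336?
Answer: 289520 + √6259 ≈ 2.8960e+5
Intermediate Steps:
o(G, n) = G + n²
s = √6259 (s = √(-336 + 6595) = √6259 ≈ 79.114)
s + o(76, -538) = √6259 + (76 + (-538)²) = √6259 + (76 + 289444) = √6259 + 289520 = 289520 + √6259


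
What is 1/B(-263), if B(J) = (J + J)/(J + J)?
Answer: 1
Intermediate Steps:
B(J) = 1 (B(J) = (2*J)/((2*J)) = (2*J)*(1/(2*J)) = 1)
1/B(-263) = 1/1 = 1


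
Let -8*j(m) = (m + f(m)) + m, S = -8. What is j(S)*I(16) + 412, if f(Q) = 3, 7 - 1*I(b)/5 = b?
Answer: 2711/8 ≈ 338.88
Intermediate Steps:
I(b) = 35 - 5*b
j(m) = -3/8 - m/4 (j(m) = -((m + 3) + m)/8 = -((3 + m) + m)/8 = -(3 + 2*m)/8 = -3/8 - m/4)
j(S)*I(16) + 412 = (-3/8 - 1/4*(-8))*(35 - 5*16) + 412 = (-3/8 + 2)*(35 - 80) + 412 = (13/8)*(-45) + 412 = -585/8 + 412 = 2711/8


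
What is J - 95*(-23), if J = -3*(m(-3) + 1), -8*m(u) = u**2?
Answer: 17483/8 ≈ 2185.4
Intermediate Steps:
m(u) = -u**2/8
J = 3/8 (J = -3*(-1/8*(-3)**2 + 1) = -3*(-1/8*9 + 1) = -3*(-9/8 + 1) = -3*(-1/8) = 3/8 ≈ 0.37500)
J - 95*(-23) = 3/8 - 95*(-23) = 3/8 + 2185 = 17483/8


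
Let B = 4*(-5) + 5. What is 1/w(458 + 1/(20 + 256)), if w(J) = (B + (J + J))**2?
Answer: 19044/15460186921 ≈ 1.2318e-6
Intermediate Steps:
B = -15 (B = -20 + 5 = -15)
w(J) = (-15 + 2*J)**2 (w(J) = (-15 + (J + J))**2 = (-15 + 2*J)**2)
1/w(458 + 1/(20 + 256)) = 1/((-15 + 2*(458 + 1/(20 + 256)))**2) = 1/((-15 + 2*(458 + 1/276))**2) = 1/((-15 + 2*(126409/276))**2) = 1/((-15 + 126409/138)**2) = 1/((124339/138)**2) = 1/(15460186921/19044) = 19044/15460186921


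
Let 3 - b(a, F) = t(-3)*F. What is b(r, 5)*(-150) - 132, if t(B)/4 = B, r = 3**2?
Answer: -9582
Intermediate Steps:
r = 9
t(B) = 4*B
b(a, F) = 3 + 12*F (b(a, F) = 3 - 4*(-3)*F = 3 - (-12)*F = 3 + 12*F)
b(r, 5)*(-150) - 132 = (3 + 12*5)*(-150) - 132 = (3 + 60)*(-150) - 132 = 63*(-150) - 132 = -9450 - 132 = -9582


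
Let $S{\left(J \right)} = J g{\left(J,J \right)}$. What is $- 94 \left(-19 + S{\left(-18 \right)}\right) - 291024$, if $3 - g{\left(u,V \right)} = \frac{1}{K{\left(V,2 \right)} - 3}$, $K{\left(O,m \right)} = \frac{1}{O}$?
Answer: $- \frac{15598454}{55} \approx -2.8361 \cdot 10^{5}$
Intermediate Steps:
$g{\left(u,V \right)} = 3 - \frac{1}{-3 + \frac{1}{V}}$ ($g{\left(u,V \right)} = 3 - \frac{1}{\frac{1}{V} - 3} = 3 - \frac{1}{-3 + \frac{1}{V}}$)
$S{\left(J \right)} = \frac{J \left(-3 + 10 J\right)}{-1 + 3 J}$ ($S{\left(J \right)} = J \frac{-3 + 10 J}{-1 + 3 J} = \frac{J \left(-3 + 10 J\right)}{-1 + 3 J}$)
$- 94 \left(-19 + S{\left(-18 \right)}\right) - 291024 = - 94 \left(-19 - \frac{18 \left(-3 + 10 \left(-18\right)\right)}{-1 + 3 \left(-18\right)}\right) - 291024 = - 94 \left(-19 - \frac{18 \left(-3 - 180\right)}{-1 - 54}\right) - 291024 = - 94 \left(-19 - 18 \frac{1}{-55} \left(-183\right)\right) - 291024 = - 94 \left(-19 - \left(- \frac{18}{55}\right) \left(-183\right)\right) - 291024 = - 94 \left(-19 - \frac{3294}{55}\right) - 291024 = \left(-94\right) \left(- \frac{4339}{55}\right) - 291024 = \frac{407866}{55} - 291024 = - \frac{15598454}{55}$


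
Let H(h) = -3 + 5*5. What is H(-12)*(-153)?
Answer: -3366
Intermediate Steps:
H(h) = 22 (H(h) = -3 + 25 = 22)
H(-12)*(-153) = 22*(-153) = -3366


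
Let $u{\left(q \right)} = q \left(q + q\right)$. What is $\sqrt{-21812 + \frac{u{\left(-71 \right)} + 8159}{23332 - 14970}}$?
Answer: $\frac{i \sqrt{1113958294}}{226} \approx 147.68 i$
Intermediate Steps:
$u{\left(q \right)} = 2 q^{2}$ ($u{\left(q \right)} = q 2 q = 2 q^{2}$)
$\sqrt{-21812 + \frac{u{\left(-71 \right)} + 8159}{23332 - 14970}} = \sqrt{-21812 + \frac{2 \left(-71\right)^{2} + 8159}{23332 - 14970}} = \sqrt{-21812 + \frac{2 \cdot 5041 + 8159}{8362}} = \sqrt{-21812 + \left(10082 + 8159\right) \frac{1}{8362}} = \sqrt{-21812 + 18241 \cdot \frac{1}{8362}} = \sqrt{-21812 + \frac{493}{226}} = \sqrt{- \frac{4929019}{226}} = \frac{i \sqrt{1113958294}}{226}$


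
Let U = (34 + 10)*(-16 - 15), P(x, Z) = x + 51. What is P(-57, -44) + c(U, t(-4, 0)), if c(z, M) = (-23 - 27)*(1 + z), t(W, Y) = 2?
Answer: 68144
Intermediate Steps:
P(x, Z) = 51 + x
U = -1364 (U = 44*(-31) = -1364)
c(z, M) = -50 - 50*z (c(z, M) = -50*(1 + z) = -50 - 50*z)
P(-57, -44) + c(U, t(-4, 0)) = (51 - 57) + (-50 - 50*(-1364)) = -6 + (-50 + 68200) = -6 + 68150 = 68144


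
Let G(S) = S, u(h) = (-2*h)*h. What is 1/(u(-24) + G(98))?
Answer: -1/1054 ≈ -0.00094877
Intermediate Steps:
u(h) = -2*h²
1/(u(-24) + G(98)) = 1/(-2*(-24)² + 98) = 1/(-2*576 + 98) = 1/(-1152 + 98) = 1/(-1054) = -1/1054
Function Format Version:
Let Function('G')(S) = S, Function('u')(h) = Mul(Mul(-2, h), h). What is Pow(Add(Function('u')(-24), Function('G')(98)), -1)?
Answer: Rational(-1, 1054) ≈ -0.00094877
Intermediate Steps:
Function('u')(h) = Mul(-2, Pow(h, 2))
Pow(Add(Function('u')(-24), Function('G')(98)), -1) = Pow(Add(Mul(-2, Pow(-24, 2)), 98), -1) = Pow(Add(Mul(-2, 576), 98), -1) = Pow(Add(-1152, 98), -1) = Pow(-1054, -1) = Rational(-1, 1054)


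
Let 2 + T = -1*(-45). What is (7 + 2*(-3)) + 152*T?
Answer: 6537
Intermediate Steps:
T = 43 (T = -2 - 1*(-45) = -2 + 45 = 43)
(7 + 2*(-3)) + 152*T = (7 + 2*(-3)) + 152*43 = (7 - 6) + 6536 = 1 + 6536 = 6537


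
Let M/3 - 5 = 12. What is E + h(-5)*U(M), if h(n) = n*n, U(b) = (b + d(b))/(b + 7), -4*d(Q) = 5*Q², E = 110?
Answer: -294505/232 ≈ -1269.4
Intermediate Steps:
M = 51 (M = 15 + 3*12 = 15 + 36 = 51)
d(Q) = -5*Q²/4
U(b) = (b - 5*b²/4)/(7 + b) (U(b) = (b - 5*b²/4)/(b + 7) = (b - 5*b²/4)/(7 + b))
h(n) = n²
E + h(-5)*U(M) = 110 + (-5)²*((¼)*51*(4 - 5*51)/(7 + 51)) = 110 + 25*((¼)*51*(4 - 255)/58) = 110 + 25*((¼)*51*(1/58)*(-251)) = 110 + 25*(-12801/232) = 110 - 320025/232 = -294505/232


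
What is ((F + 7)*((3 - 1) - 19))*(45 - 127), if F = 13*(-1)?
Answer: -8364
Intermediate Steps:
F = -13
((F + 7)*((3 - 1) - 19))*(45 - 127) = ((-13 + 7)*((3 - 1) - 19))*(45 - 127) = -6*(2 - 19)*(-82) = -6*(-17)*(-82) = 102*(-82) = -8364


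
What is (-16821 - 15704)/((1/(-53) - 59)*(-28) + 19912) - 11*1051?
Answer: -2643004389/228584 ≈ -11563.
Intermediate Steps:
(-16821 - 15704)/((1/(-53) - 59)*(-28) + 19912) - 11*1051 = -32525/((-1/53 - 59)*(-28) + 19912) - 11561 = -32525/(-3128/53*(-28) + 19912) - 11561 = -32525/(87584/53 + 19912) - 11561 = -32525/1142920/53 - 11561 = -32525*53/1142920 - 11561 = -344765/228584 - 11561 = -2643004389/228584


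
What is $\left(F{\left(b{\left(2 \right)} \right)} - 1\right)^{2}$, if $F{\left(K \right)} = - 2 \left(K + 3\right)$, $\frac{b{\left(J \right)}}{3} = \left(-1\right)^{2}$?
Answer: $169$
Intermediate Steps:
$b{\left(J \right)} = 3$ ($b{\left(J \right)} = 3 \left(-1\right)^{2} = 3 \cdot 1 = 3$)
$F{\left(K \right)} = -6 - 2 K$ ($F{\left(K \right)} = - 2 \left(3 + K\right) = -6 - 2 K$)
$\left(F{\left(b{\left(2 \right)} \right)} - 1\right)^{2} = \left(\left(-6 - 6\right) - 1\right)^{2} = \left(-12 - 1\right)^{2} = \left(-13\right)^{2} = 169$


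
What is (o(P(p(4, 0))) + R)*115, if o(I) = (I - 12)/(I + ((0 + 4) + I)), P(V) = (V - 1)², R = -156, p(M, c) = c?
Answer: -108905/6 ≈ -18151.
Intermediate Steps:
P(V) = (-1 + V)²
o(I) = (-12 + I)/(4 + 2*I) (o(I) = (-12 + I)/(I + (4 + I)) = (-12 + I)/(4 + 2*I))
(o(P(p(4, 0))) + R)*115 = ((-12 + (-1 + 0)²)/(2*(2 + (-1 + 0)²)) - 156)*115 = ((-12 + (-1)²)/(2*(2 + (-1)²)) - 156)*115 = ((-12 + 1)/(2*(2 + 1)) - 156)*115 = ((½)*(-11)/3 - 156)*115 = ((½)*(⅓)*(-11) - 156)*115 = (-11/6 - 156)*115 = -947/6*115 = -108905/6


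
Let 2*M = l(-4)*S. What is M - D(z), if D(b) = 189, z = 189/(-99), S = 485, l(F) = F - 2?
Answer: -1644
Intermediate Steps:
l(F) = -2 + F
M = -1455 (M = ((-2 - 4)*485)/2 = (-6*485)/2 = (½)*(-2910) = -1455)
z = -21/11 (z = 189*(-1/99) = -21/11 ≈ -1.9091)
M - D(z) = -1455 - 1*189 = -1455 - 189 = -1644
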